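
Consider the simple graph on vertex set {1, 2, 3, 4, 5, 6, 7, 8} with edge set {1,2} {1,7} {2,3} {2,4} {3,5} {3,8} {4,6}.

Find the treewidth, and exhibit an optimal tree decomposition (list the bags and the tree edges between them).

Treewidth 1.
Bags: B1 = {2, 4}  B2 = {1, 2}  B3 = {4, 6}  B4 = {2, 3}  B5 = {1, 7}  B6 = {3, 8}  B7 = {3, 5}
Tree: B1–B2, B1–B3, B1–B4, B2–B5, B4–B6, B6–B7

Every bag has size at most 2, so the width is 2 − 1 = 1 and tw(G) ≤ 1. Any graph with an edge has treewidth ≥ 1, and G has the edge 4–2. Therefore the treewidth is 1.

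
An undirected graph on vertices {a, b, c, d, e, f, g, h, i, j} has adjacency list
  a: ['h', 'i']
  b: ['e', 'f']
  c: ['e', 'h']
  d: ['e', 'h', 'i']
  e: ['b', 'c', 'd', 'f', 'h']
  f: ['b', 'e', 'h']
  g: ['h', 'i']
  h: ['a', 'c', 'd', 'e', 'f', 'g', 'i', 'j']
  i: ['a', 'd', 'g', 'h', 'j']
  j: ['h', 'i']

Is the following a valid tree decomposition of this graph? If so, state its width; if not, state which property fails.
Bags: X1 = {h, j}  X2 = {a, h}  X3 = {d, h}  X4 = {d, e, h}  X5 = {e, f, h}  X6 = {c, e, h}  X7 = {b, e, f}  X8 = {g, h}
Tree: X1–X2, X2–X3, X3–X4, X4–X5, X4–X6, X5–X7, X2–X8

A tree decomposition must satisfy three properties: every vertex lies in some bag; for every edge, both endpoints lie together in some bag; and for every vertex, the bags containing it form a connected subtree. Here vertex i appears in no bag, so the decomposition is invalid.

No — vertex i appears in no bag.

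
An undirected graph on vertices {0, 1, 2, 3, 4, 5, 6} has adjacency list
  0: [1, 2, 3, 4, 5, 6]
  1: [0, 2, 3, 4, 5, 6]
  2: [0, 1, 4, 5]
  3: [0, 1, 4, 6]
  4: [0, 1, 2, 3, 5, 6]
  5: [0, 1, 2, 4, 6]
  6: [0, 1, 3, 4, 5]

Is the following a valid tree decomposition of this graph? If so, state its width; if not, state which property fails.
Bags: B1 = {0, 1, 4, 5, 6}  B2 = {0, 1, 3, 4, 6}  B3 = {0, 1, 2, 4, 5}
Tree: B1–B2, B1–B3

Yes; width 4.

Every vertex of G appears in some bag (union = {0, 1, 2, 3, 4, 5, 6}); every edge is covered by a bag; and for each vertex v the set of bags containing v is connected in the bag tree. The decomposition is therefore valid. The largest bag has 5 vertices, so the width is 4.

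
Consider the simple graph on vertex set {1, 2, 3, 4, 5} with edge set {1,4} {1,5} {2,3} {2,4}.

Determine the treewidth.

1

A width-1 tree decomposition is:
Bags: B1 = {2, 3}  B2 = {2, 4}  B3 = {1, 4}  B4 = {1, 5}
Tree: B1–B2, B2–B3, B3–B4
Every bag has size at most 2, so the width is 2 − 1 = 1 and tw(G) ≤ 1. G has an edge, so its treewidth is at least 1. Combining the bounds, tw(G) = 1.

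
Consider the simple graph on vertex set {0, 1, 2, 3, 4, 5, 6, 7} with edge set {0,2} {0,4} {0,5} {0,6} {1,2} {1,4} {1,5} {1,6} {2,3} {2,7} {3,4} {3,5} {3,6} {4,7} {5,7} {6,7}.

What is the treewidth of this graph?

4

A width-4 tree decomposition is:
Bags: B1 = {2, 3, 4, 5, 6}  B2 = {1, 2, 4, 5, 6}  B3 = {0, 2, 4, 5, 6}  B4 = {2, 4, 5, 6, 7}
Tree: B1–B2, B2–B3, B3–B4
The largest bag has 5 vertices, giving width 4; this decomposition certifies tw(G) ≤ 4. For the lower bound: the 5 vertex sets {3,6}, {1,2}, {0,4}, {5}, {7} are disjoint, each induces a connected subgraph, and every pair is joined by at least one edge of G. Contracting each set to a single vertex therefore yields K_{5} as a minor, and since treewidth is minor-monotone, tw(G) ≥ tw(K_{5}) = 4. Combining the bounds, tw(G) = 4.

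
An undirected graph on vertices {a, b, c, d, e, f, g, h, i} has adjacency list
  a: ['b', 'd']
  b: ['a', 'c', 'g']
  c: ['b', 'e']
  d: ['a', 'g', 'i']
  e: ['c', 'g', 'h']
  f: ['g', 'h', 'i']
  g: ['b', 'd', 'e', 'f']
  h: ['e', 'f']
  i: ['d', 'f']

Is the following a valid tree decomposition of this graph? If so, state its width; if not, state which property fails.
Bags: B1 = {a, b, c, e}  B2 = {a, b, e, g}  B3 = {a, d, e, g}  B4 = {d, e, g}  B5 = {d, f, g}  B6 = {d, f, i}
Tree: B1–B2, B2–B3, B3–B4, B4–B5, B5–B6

No — vertex h appears in no bag.

A tree decomposition must satisfy three properties: every vertex lies in some bag; for every edge, both endpoints lie together in some bag; and for every vertex, the bags containing it form a connected subtree. Here vertex h appears in no bag, so the decomposition is invalid.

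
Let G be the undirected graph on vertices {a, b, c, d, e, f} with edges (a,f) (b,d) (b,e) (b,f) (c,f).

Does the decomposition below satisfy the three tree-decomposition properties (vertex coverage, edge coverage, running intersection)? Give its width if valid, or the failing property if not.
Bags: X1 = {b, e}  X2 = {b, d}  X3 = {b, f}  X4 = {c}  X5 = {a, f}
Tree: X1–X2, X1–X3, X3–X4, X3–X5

A tree decomposition must satisfy three properties: every vertex lies in some bag; for every edge, both endpoints lie together in some bag; and for every vertex, the bags containing it form a connected subtree. Here edge (f,c) lies in no bag, so the decomposition is invalid.

No — edge (f,c) lies in no bag.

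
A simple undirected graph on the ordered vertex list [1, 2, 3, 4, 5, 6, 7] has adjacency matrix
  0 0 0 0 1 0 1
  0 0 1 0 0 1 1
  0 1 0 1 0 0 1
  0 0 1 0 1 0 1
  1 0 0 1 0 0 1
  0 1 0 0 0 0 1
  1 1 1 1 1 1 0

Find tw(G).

A width-2 tree decomposition is:
Bags: B1 = {3, 4, 7}  B2 = {4, 5, 7}  B3 = {1, 5, 7}  B4 = {2, 3, 7}  B5 = {2, 6, 7}
Tree: B1–B2, B2–B3, B1–B4, B4–B5
Every bag has size at most 3, so the width is 3 − 1 = 2 and tw(G) ≤ 2. Conversely, {1, 5, 7} is a clique of size 3, and the vertices of any clique must share a bag in every tree decomposition; so some bag has ≥ 3 vertices and tw(G) ≥ 2. The upper and lower bounds meet at 2, so that is the treewidth.

2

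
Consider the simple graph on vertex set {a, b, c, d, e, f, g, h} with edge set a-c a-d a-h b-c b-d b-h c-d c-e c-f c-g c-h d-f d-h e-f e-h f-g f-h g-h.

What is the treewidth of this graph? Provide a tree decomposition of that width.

Each bag holds 4 vertices, so the decomposition has width 3, which upper-bounds the treewidth. For the lower bound, the 4 vertices {c, d, f, h} are pairwise adjacent, and any tree decomposition puts a clique entirely inside one bag — forcing width ≥ 3. Hence tw(G) = 3 exactly.

Treewidth 3.
Bags: B1 = {c, e, f, h}  B2 = {c, d, f, h}  B3 = {c, f, g, h}  B4 = {a, c, d, h}  B5 = {b, c, d, h}
Tree: B1–B2, B2–B3, B2–B4, B2–B5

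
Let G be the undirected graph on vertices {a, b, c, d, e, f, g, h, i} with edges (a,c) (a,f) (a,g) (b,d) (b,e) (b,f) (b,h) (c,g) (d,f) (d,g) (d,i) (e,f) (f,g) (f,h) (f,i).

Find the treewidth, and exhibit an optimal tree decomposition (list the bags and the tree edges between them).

Treewidth 2.
One such decomposition:
Bags: B1 = {b, d, f}  B2 = {d, f, g}  B3 = {a, f, g}  B4 = {b, f, h}  B5 = {a, c, g}  B6 = {d, f, i}  B7 = {b, e, f}
Tree: B1–B2, B2–B3, B1–B4, B3–B5, B1–B6, B1–B7

Every bag has size at most 3, so the width is 3 − 1 = 2 and tw(G) ≤ 2. For the lower bound, the 3 vertices {a, c, g} are pairwise adjacent, and any tree decomposition puts a clique entirely inside one bag — forcing width ≥ 2. The upper and lower bounds meet at 2, so that is the treewidth.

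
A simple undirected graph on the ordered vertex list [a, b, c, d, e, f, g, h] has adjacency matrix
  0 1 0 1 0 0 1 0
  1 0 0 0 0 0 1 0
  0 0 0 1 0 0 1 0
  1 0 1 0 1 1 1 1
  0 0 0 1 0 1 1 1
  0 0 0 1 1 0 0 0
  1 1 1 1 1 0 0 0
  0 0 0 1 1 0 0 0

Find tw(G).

2

A width-2 tree decomposition is:
Bags: B1 = {d, e, h}  B2 = {d, e, g}  B3 = {a, d, g}  B4 = {c, d, g}  B5 = {d, e, f}  B6 = {a, b, g}
Tree: B1–B2, B2–B3, B3–B4, B1–B5, B3–B6
Every bag has size at most 3, so the width is 3 − 1 = 2 and tw(G) ≤ 2. For the lower bound, the 3 vertices {d, e, g} are pairwise adjacent, and any tree decomposition puts a clique entirely inside one bag — forcing width ≥ 2. Hence tw(G) = 2 exactly.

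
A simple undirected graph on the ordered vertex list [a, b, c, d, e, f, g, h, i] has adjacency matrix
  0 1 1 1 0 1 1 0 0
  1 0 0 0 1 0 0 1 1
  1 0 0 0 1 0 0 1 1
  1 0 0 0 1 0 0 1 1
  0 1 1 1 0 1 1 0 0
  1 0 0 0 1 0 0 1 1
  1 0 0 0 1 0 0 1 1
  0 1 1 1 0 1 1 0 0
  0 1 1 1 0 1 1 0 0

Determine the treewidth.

4

A width-4 tree decomposition is:
Bags: B1 = {a, c, e, h, i}  B2 = {a, b, e, h, i}  B3 = {a, d, e, h, i}  B4 = {a, e, f, h, i}  B5 = {a, e, g, h, i}
Tree: B1–B2, B2–B3, B3–B4, B4–B5
Each bag holds 5 vertices, so the decomposition has width 4, which upper-bounds the treewidth. For the lower bound: the 5 vertex sets {c,i}, {a,b}, {d,e}, {h}, {f} are disjoint, each induces a connected subgraph, and every pair is joined by at least one edge of G. Contracting each set to a single vertex therefore yields K_{5} as a minor, and since treewidth is minor-monotone, tw(G) ≥ tw(K_{5}) = 4. Hence tw(G) = 4 exactly.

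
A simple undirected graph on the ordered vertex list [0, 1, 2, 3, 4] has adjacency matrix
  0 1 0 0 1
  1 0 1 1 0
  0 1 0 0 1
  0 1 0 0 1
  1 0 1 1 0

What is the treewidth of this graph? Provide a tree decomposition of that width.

The largest bag has 3 vertices, giving width 2; this decomposition certifies tw(G) ≤ 2. For the lower bound, G contains the cycle 4–0–1–2–4, so G is not a forest; only forests have treewidth ≤ 1, hence tw(G) ≥ 2. The upper and lower bounds meet at 2, so that is the treewidth.

Treewidth 2.
One such decomposition:
Bags: B1 = {0, 1, 4}  B2 = {1, 2, 4}  B3 = {1, 3, 4}
Tree: B1–B2, B2–B3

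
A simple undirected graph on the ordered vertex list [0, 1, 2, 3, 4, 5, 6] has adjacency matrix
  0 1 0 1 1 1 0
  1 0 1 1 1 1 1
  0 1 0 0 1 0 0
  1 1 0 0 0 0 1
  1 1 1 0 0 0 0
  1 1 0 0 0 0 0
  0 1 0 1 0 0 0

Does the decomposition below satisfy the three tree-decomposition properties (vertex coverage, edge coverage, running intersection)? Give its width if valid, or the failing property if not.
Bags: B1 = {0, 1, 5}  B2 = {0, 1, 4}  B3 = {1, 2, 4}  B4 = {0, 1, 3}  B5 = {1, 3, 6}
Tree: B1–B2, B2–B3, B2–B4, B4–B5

Checking the three conditions: (i) the bags cover all of {0, 1, 2, 3, 4, 5, 6}; (ii) for each edge, some bag contains both endpoints; (iii) the bags containing any fixed vertex form a subtree. All hold, so the decomposition is valid with width 3 − 1 = 2.

Yes; width 2.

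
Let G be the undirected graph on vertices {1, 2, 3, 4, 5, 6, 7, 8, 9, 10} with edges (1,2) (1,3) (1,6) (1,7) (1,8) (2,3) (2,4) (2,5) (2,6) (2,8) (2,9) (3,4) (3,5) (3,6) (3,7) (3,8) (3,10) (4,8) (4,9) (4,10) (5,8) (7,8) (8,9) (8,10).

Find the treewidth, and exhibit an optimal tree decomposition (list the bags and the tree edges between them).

Every bag has size at most 4, so the width is 4 − 1 = 3 and tw(G) ≤ 3. For the lower bound, the 4 vertices {2, 4, 8, 9} are pairwise adjacent, and any tree decomposition puts a clique entirely inside one bag — forcing width ≥ 3. Therefore the treewidth is 3.

Treewidth 3.
Bags: B1 = {1, 2, 3, 8}  B2 = {2, 3, 5, 8}  B3 = {2, 3, 4, 8}  B4 = {1, 2, 3, 6}  B5 = {3, 4, 8, 10}  B6 = {1, 3, 7, 8}  B7 = {2, 4, 8, 9}
Tree: B1–B2, B1–B3, B1–B4, B3–B5, B1–B6, B3–B7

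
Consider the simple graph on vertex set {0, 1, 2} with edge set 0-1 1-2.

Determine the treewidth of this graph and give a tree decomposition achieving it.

Every bag has size at most 2, so the width is 2 − 1 = 1 and tw(G) ≤ 1. G has an edge, so its treewidth is at least 1. The upper and lower bounds meet at 1, so that is the treewidth.

Treewidth 1.
One optimal decomposition is:
Bags: B1 = {0, 1}  B2 = {1, 2}
Tree: B1–B2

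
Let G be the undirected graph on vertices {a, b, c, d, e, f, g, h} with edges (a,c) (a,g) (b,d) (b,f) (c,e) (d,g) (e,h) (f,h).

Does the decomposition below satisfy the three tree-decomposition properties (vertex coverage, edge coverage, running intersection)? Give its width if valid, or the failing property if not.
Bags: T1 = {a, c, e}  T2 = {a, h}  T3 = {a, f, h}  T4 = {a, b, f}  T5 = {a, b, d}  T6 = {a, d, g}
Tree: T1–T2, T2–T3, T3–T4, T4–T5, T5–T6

No — edge (e,h) lies in no bag.

A tree decomposition must satisfy three properties: every vertex lies in some bag; for every edge, both endpoints lie together in some bag; and for every vertex, the bags containing it form a connected subtree. Here edge (e,h) lies in no bag, so the decomposition is invalid.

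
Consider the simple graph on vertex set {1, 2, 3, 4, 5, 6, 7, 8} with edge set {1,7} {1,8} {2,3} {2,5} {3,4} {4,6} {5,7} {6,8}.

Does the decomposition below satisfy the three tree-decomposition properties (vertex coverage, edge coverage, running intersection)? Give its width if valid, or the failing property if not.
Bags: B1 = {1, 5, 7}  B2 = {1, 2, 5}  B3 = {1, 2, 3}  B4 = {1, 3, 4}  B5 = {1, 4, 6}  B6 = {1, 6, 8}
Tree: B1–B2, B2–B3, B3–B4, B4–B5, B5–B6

Yes; width 2.

Checking the three conditions: (i) the bags cover all of {1, 2, 3, 4, 5, 6, 7, 8}; (ii) for each edge, some bag contains both endpoints; (iii) the bags containing any fixed vertex form a subtree. All hold, so the decomposition is valid with width 3 − 1 = 2.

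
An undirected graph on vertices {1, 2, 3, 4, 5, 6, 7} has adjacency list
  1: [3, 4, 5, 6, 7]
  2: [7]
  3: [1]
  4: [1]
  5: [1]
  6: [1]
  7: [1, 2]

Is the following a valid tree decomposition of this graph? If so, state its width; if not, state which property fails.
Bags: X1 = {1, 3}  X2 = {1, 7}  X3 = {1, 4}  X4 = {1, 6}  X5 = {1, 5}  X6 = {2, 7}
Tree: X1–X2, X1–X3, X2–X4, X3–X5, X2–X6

Yes; width 1.

Every vertex of G appears in some bag (union = {1, 2, 3, 4, 5, 6, 7}); every edge is covered by a bag; and for each vertex v the set of bags containing v is connected in the bag tree. The decomposition is therefore valid. The largest bag has 2 vertices, so the width is 1.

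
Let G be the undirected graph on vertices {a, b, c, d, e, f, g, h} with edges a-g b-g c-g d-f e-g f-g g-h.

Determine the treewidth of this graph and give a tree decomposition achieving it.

Treewidth 1.
One optimal decomposition is:
Bags: B1 = {c, g}  B2 = {e, g}  B3 = {b, g}  B4 = {f, g}  B5 = {g, h}  B6 = {d, f}  B7 = {a, g}
Tree: B1–B2, B2–B3, B2–B4, B3–B5, B4–B6, B3–B7

Every bag has size at most 2, so the width is 2 − 1 = 1 and tw(G) ≤ 1. G has an edge, so its treewidth is at least 1. Combining the bounds, tw(G) = 1.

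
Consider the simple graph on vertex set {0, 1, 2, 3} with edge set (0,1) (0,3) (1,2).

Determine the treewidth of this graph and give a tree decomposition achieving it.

Every bag has size at most 2, so the width is 2 − 1 = 1 and tw(G) ≤ 1. Since G has at least one edge (e.g. 0–1), it is not an edgeless graph, so tw(G) ≥ 1. Therefore the treewidth is 1.

Treewidth 1.
Bags: B1 = {0, 1}  B2 = {0, 3}  B3 = {1, 2}
Tree: B1–B2, B1–B3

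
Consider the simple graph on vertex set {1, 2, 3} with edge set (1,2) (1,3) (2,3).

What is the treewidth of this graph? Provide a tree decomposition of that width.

With just one bag of size 3, the width is 3 − 1 = 2, so tw(G) ≤ 2. For the lower bound, the 3 vertices {1, 2, 3} are pairwise adjacent, and any tree decomposition puts a clique entirely inside one bag — forcing width ≥ 2. Combining the bounds, tw(G) = 2.

Treewidth 2.
Bags: B1 = {1, 2, 3}
Tree: (single bag)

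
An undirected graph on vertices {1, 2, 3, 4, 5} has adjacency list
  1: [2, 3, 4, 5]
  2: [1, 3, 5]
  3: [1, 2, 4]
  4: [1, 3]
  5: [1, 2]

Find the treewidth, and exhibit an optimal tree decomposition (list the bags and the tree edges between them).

The largest bag has 3 vertices, giving width 2; this decomposition certifies tw(G) ≤ 2. Conversely, {1, 2, 3} is a clique of size 3, and the vertices of any clique must share a bag in every tree decomposition; so some bag has ≥ 3 vertices and tw(G) ≥ 2. Combining the bounds, tw(G) = 2.

Treewidth 2.
One such decomposition:
Bags: B1 = {1, 2, 5}  B2 = {1, 2, 3}  B3 = {1, 3, 4}
Tree: B1–B2, B2–B3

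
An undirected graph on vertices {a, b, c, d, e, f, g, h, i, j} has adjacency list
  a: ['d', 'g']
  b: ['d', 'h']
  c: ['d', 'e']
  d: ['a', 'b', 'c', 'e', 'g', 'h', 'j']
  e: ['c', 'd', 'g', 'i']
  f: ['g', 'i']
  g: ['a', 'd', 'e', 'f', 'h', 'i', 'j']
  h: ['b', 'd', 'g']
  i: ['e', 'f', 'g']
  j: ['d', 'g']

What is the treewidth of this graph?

2

A width-2 tree decomposition is:
Bags: B1 = {d, g, h}  B2 = {d, e, g}  B3 = {b, d, h}  B4 = {c, d, e}  B5 = {d, g, j}  B6 = {e, g, i}  B7 = {a, d, g}  B8 = {f, g, i}
Tree: B1–B2, B1–B3, B2–B4, B1–B5, B2–B6, B1–B7, B6–B8
Each bag holds 3 vertices, so the decomposition has width 2, which upper-bounds the treewidth. Conversely, {d, g, j} is a clique of size 3, and the vertices of any clique must share a bag in every tree decomposition; so some bag has ≥ 3 vertices and tw(G) ≥ 2. Hence tw(G) = 2 exactly.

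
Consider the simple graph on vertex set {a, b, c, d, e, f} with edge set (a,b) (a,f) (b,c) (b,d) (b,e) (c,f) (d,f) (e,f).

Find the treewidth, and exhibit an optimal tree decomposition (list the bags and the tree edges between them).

Treewidth 2.
One optimal decomposition is:
Bags: B1 = {a, b, f}  B2 = {b, d, f}  B3 = {b, c, f}  B4 = {b, e, f}
Tree: B1–B2, B2–B3, B3–B4

Every bag has size at most 3, so the width is 3 − 1 = 2 and tw(G) ≤ 2. The edges a–f–d–b–a form a cycle, so G is not a tree and its treewidth is at least 2. Combining the bounds, tw(G) = 2.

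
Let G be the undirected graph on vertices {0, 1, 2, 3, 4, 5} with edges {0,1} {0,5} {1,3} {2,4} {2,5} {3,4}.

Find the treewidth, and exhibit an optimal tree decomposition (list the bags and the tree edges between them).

Each bag holds 3 vertices, so the decomposition has width 2, which upper-bounds the treewidth. For the lower bound, G contains the cycle 5–0–1–3–4–2–5, so G is not a forest; only forests have treewidth ≤ 1, hence tw(G) ≥ 2. Hence tw(G) = 2 exactly.

Treewidth 2.
Bags: B1 = {0, 1, 5}  B2 = {1, 3, 5}  B3 = {3, 4, 5}  B4 = {2, 4, 5}
Tree: B1–B2, B2–B3, B3–B4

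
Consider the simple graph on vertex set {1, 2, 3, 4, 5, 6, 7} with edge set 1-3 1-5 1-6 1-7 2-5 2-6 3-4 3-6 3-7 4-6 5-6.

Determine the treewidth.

2

A width-2 tree decomposition is:
Bags: B1 = {1, 3, 6}  B2 = {1, 5, 6}  B3 = {1, 3, 7}  B4 = {2, 5, 6}  B5 = {3, 4, 6}
Tree: B1–B2, B1–B3, B2–B4, B1–B5
The largest bag has 3 vertices, giving width 2; this decomposition certifies tw(G) ≤ 2. Conversely, {1, 3, 6} is a clique of size 3, and the vertices of any clique must share a bag in every tree decomposition; so some bag has ≥ 3 vertices and tw(G) ≥ 2. The upper and lower bounds meet at 2, so that is the treewidth.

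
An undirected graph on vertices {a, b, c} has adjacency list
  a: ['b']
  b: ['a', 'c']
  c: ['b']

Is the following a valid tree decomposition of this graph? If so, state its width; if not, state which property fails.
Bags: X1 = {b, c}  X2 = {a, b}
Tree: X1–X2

Vertex coverage: the bags together contain {a, b, c}, the full vertex set. Edge coverage: each edge of G has both endpoints in at least one bag. Running intersection: for every vertex, the bags containing it form a connected subtree. All three properties hold, so this is a valid tree decomposition of width max|bag| − 1 = 1, and hence tw(G) ≤ 1.

Yes; width 1.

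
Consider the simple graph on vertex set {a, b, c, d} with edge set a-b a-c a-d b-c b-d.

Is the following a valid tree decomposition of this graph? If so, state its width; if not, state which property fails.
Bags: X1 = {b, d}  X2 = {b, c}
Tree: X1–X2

No — vertex a appears in no bag.

A tree decomposition must satisfy three properties: every vertex lies in some bag; for every edge, both endpoints lie together in some bag; and for every vertex, the bags containing it form a connected subtree. Here vertex a appears in no bag, so the decomposition is invalid.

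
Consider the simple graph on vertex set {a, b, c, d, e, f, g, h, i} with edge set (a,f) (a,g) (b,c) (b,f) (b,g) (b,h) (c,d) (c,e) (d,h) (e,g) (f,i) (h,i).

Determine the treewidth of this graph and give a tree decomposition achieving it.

Each bag holds 4 vertices, so the decomposition has width 3, which upper-bounds the treewidth. For the lower bound: the 4 vertex sets {d,h,i}, {f}, {b}, {a,c,e,g} are disjoint, each induces a connected subgraph, and every pair is joined by at least one edge of G. Contracting each set to a single vertex therefore yields K_{4} as a minor, and since treewidth is minor-monotone, tw(G) ≥ tw(K_{4}) = 3. Therefore the treewidth is 3.

Treewidth 3.
Bags: B1 = {d, f, h, i}  B2 = {b, d, f, h}  B3 = {b, c, d, f}  B4 = {a, b, c, f}  B5 = {a, b, c, g}  B6 = {a, c, e, g}
Tree: B1–B2, B2–B3, B3–B4, B4–B5, B5–B6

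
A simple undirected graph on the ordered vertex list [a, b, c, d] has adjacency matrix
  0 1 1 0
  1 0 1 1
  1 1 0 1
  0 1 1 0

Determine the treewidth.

2

A width-2 tree decomposition is:
Bags: B1 = {a, b, c}  B2 = {b, c, d}
Tree: B1–B2
Each bag holds 3 vertices, so the decomposition has width 2, which upper-bounds the treewidth. Conversely, {b, c, d} is a clique of size 3, and the vertices of any clique must share a bag in every tree decomposition; so some bag has ≥ 3 vertices and tw(G) ≥ 2. The upper and lower bounds meet at 2, so that is the treewidth.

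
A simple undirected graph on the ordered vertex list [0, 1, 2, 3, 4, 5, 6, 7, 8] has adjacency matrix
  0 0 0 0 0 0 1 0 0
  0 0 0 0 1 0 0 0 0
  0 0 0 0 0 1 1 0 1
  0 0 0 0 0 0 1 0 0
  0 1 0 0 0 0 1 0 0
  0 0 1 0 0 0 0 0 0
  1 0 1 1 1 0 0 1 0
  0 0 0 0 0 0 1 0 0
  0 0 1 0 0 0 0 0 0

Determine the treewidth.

A width-1 tree decomposition is:
Bags: B1 = {6, 7}  B2 = {3, 6}  B3 = {4, 6}  B4 = {2, 6}  B5 = {0, 6}  B6 = {2, 8}  B7 = {2, 5}  B8 = {1, 4}
Tree: B1–B2, B2–B3, B3–B4, B1–B5, B4–B6, B6–B7, B3–B8
Each bag holds 2 vertices, so the decomposition has width 1, which upper-bounds the treewidth. Since G has at least one edge (e.g. 7–6), it is not an edgeless graph, so tw(G) ≥ 1. Combining the bounds, tw(G) = 1.

1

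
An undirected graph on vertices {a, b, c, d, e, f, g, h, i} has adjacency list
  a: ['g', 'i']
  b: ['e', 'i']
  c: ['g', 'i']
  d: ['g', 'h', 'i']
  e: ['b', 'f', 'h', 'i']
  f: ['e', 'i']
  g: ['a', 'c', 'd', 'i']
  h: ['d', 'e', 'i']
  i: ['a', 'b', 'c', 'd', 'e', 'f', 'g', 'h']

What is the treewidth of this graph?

2

A width-2 tree decomposition is:
Bags: B1 = {d, h, i}  B2 = {d, g, i}  B3 = {e, h, i}  B4 = {a, g, i}  B5 = {e, f, i}  B6 = {b, e, i}  B7 = {c, g, i}
Tree: B1–B2, B1–B3, B2–B4, B3–B5, B3–B6, B2–B7
The largest bag has 3 vertices, giving width 2; this decomposition certifies tw(G) ≤ 2. On the other hand G contains the 3-clique {e, f, i}. A clique must lie in a single bag of any decomposition, so no decomposition can have width below 2. Combining the bounds, tw(G) = 2.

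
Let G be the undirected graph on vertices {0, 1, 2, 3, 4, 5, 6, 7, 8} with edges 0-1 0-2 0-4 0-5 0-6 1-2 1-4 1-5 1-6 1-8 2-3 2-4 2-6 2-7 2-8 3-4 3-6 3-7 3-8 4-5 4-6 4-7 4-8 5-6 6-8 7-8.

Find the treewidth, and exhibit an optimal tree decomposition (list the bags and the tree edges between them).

Each bag holds 5 vertices, so the decomposition has width 4, which upper-bounds the treewidth. Conversely, {0, 1, 2, 4, 6} is a clique of size 5, and the vertices of any clique must share a bag in every tree decomposition; so some bag has ≥ 5 vertices and tw(G) ≥ 4. Hence tw(G) = 4 exactly.

Treewidth 4.
Bags: B1 = {1, 2, 4, 6, 8}  B2 = {0, 1, 2, 4, 6}  B3 = {2, 3, 4, 6, 8}  B4 = {0, 1, 4, 5, 6}  B5 = {2, 3, 4, 7, 8}
Tree: B1–B2, B1–B3, B2–B4, B3–B5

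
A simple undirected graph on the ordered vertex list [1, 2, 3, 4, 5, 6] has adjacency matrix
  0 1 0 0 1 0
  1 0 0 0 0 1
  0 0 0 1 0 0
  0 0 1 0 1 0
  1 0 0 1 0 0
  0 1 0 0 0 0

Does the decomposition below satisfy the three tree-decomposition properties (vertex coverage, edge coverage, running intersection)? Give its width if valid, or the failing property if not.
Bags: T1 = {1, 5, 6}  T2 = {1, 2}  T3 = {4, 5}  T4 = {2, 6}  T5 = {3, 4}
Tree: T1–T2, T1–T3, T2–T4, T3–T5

A tree decomposition must satisfy three properties: every vertex lies in some bag; for every edge, both endpoints lie together in some bag; and for every vertex, the bags containing it form a connected subtree. Here bags containing vertex 6 are not connected in the tree, so the decomposition is invalid.

No — bags containing vertex 6 are not connected in the tree.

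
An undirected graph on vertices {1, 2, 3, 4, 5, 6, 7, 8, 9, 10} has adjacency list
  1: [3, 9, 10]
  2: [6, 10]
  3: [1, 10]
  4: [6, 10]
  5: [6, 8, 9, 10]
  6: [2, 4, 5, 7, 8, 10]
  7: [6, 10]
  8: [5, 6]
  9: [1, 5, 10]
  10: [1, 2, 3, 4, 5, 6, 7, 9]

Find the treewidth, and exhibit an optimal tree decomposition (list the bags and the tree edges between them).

The largest bag has 3 vertices, giving width 2; this decomposition certifies tw(G) ≤ 2. Conversely, {5, 6, 8} is a clique of size 3, and the vertices of any clique must share a bag in every tree decomposition; so some bag has ≥ 3 vertices and tw(G) ≥ 2. Therefore the treewidth is 2.

Treewidth 2.
One optimal decomposition is:
Bags: B1 = {5, 6, 10}  B2 = {2, 6, 10}  B3 = {4, 6, 10}  B4 = {5, 9, 10}  B5 = {6, 7, 10}  B6 = {1, 9, 10}  B7 = {5, 6, 8}  B8 = {1, 3, 10}
Tree: B1–B2, B2–B3, B1–B4, B2–B5, B4–B6, B1–B7, B6–B8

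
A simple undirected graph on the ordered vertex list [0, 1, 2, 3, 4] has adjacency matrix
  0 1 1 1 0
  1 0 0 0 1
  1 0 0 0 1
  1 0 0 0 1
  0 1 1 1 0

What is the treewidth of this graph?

A width-2 tree decomposition is:
Bags: B1 = {0, 3, 4}  B2 = {0, 2, 4}  B3 = {0, 1, 4}
Tree: B1–B2, B2–B3
Every bag has size at most 3, so the width is 3 − 1 = 2 and tw(G) ≤ 2. For the lower bound, G contains the cycle 0–3–4–2–0, so G is not a forest; only forests have treewidth ≤ 1, hence tw(G) ≥ 2. Combining the bounds, tw(G) = 2.

2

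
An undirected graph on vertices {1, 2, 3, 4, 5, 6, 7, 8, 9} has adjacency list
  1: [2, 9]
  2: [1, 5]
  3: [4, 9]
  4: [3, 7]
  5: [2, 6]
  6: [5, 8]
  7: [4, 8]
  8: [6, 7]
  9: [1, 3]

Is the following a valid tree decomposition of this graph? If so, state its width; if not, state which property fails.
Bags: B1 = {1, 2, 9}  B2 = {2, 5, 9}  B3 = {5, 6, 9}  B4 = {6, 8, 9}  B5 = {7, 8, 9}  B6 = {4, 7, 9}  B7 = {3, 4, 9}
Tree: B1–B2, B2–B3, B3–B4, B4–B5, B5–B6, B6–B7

Every vertex of G appears in some bag (union = {1, 2, 3, 4, 5, 6, 7, 8, 9}); every edge is covered by a bag; and for each vertex v the set of bags containing v is connected in the bag tree. The decomposition is therefore valid. The largest bag has 3 vertices, so the width is 2.

Yes; width 2.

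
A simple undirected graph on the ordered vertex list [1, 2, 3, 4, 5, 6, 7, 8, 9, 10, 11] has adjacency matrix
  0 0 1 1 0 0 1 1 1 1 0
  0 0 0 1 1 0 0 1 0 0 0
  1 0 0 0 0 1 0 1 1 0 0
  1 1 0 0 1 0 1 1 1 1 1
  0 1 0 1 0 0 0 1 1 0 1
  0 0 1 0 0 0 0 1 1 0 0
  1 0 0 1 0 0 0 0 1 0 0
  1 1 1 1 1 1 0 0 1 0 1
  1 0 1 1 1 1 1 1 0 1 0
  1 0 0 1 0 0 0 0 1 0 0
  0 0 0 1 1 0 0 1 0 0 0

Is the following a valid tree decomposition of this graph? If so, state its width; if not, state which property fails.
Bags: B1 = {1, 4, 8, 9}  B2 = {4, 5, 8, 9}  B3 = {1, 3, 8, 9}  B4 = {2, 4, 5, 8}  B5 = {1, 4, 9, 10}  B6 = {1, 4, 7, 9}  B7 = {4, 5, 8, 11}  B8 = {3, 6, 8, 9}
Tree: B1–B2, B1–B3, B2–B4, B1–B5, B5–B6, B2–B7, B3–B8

Vertex coverage: the bags together contain {1, 2, 3, 4, 5, 6, 7, 8, 9, 10, 11}, the full vertex set. Edge coverage: each edge of G has both endpoints in at least one bag. Running intersection: for every vertex, the bags containing it form a connected subtree. All three properties hold, so this is a valid tree decomposition of width max|bag| − 1 = 3, and hence tw(G) ≤ 3.

Yes; width 3.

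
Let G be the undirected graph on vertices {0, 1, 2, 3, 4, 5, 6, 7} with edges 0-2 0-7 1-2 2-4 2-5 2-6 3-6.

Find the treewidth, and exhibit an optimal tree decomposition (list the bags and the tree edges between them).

Treewidth 1.
One such decomposition:
Bags: B1 = {0, 2}  B2 = {2, 6}  B3 = {2, 4}  B4 = {2, 5}  B5 = {1, 2}  B6 = {3, 6}  B7 = {0, 7}
Tree: B1–B2, B2–B3, B3–B4, B3–B5, B2–B6, B1–B7

Every bag has size at most 2, so the width is 2 − 1 = 1 and tw(G) ≤ 1. Since G has at least one edge (e.g. 2–0), it is not an edgeless graph, so tw(G) ≥ 1. Therefore the treewidth is 1.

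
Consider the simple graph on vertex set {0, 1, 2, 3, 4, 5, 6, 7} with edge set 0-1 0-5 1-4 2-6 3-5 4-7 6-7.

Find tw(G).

1

A width-1 tree decomposition is:
Bags: B1 = {3, 5}  B2 = {0, 5}  B3 = {0, 1}  B4 = {1, 4}  B5 = {4, 7}  B6 = {6, 7}  B7 = {2, 6}
Tree: B1–B2, B2–B3, B3–B4, B4–B5, B5–B6, B6–B7
The largest bag has 2 vertices, giving width 1; this decomposition certifies tw(G) ≤ 1. Since G has at least one edge (e.g. 3–5), it is not an edgeless graph, so tw(G) ≥ 1. The upper and lower bounds meet at 1, so that is the treewidth.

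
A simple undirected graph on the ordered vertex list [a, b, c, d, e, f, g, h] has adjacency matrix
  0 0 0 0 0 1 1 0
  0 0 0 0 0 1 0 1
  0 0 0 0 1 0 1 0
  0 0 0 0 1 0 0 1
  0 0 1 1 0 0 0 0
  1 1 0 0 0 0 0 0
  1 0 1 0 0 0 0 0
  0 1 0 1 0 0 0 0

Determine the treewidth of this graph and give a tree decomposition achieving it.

The largest bag has 3 vertices, giving width 2; this decomposition certifies tw(G) ≤ 2. The edges g–c–e–d–h–b–f–a–g form a cycle, so G is not a tree and its treewidth is at least 2. Therefore the treewidth is 2.

Treewidth 2.
One optimal decomposition is:
Bags: B1 = {c, e, g}  B2 = {d, e, g}  B3 = {d, g, h}  B4 = {b, g, h}  B5 = {b, f, g}  B6 = {a, f, g}
Tree: B1–B2, B2–B3, B3–B4, B4–B5, B5–B6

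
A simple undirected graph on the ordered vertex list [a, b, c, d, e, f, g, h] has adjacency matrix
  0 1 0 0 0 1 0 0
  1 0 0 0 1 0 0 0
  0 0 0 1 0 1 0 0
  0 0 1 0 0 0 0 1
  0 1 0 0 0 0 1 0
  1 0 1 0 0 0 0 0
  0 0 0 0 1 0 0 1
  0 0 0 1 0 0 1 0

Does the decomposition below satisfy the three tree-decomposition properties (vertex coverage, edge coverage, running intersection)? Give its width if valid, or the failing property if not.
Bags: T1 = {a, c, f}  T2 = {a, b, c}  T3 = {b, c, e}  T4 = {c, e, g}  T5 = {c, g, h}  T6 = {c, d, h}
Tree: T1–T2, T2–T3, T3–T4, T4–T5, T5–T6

Yes; width 2.

Every vertex of G appears in some bag (union = {a, b, c, d, e, f, g, h}); every edge is covered by a bag; and for each vertex v the set of bags containing v is connected in the bag tree. The decomposition is therefore valid. The largest bag has 3 vertices, so the width is 2.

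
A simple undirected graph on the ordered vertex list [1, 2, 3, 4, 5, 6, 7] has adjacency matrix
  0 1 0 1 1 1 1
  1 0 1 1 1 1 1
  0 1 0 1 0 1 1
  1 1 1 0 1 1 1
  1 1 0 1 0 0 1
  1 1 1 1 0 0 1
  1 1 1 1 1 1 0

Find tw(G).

A width-4 tree decomposition is:
Bags: B1 = {2, 3, 4, 6, 7}  B2 = {1, 2, 4, 6, 7}  B3 = {1, 2, 4, 5, 7}
Tree: B1–B2, B2–B3
The largest bag has 5 vertices, giving width 4; this decomposition certifies tw(G) ≤ 4. On the other hand G contains the 5-clique {1, 2, 4, 5, 7}. A clique must lie in a single bag of any decomposition, so no decomposition can have width below 4. Combining the bounds, tw(G) = 4.

4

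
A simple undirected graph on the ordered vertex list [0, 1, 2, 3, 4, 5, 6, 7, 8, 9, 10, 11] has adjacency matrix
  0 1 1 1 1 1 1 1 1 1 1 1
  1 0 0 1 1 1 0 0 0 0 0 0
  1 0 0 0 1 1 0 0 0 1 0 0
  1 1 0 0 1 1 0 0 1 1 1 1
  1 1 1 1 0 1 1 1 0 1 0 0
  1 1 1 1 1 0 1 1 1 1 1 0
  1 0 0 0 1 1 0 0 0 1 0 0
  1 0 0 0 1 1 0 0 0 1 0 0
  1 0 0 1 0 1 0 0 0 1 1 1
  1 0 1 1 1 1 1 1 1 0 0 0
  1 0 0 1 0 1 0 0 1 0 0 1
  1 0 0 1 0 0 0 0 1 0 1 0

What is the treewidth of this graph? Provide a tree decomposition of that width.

Each bag holds 5 vertices, so the decomposition has width 4, which upper-bounds the treewidth. For the lower bound, the 5 vertices {0, 3, 8, 10, 11} are pairwise adjacent, and any tree decomposition puts a clique entirely inside one bag — forcing width ≥ 4. Therefore the treewidth is 4.

Treewidth 4.
One such decomposition:
Bags: B1 = {0, 3, 5, 8, 9}  B2 = {0, 3, 4, 5, 9}  B3 = {0, 3, 5, 8, 10}  B4 = {0, 4, 5, 7, 9}  B5 = {0, 3, 8, 10, 11}  B6 = {0, 2, 4, 5, 9}  B7 = {0, 4, 5, 6, 9}  B8 = {0, 1, 3, 4, 5}
Tree: B1–B2, B1–B3, B2–B4, B3–B5, B2–B6, B4–B7, B2–B8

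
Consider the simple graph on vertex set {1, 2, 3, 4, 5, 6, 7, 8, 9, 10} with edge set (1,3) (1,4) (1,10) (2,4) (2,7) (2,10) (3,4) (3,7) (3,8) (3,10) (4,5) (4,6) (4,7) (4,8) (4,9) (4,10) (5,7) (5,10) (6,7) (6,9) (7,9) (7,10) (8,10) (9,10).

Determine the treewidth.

A width-3 tree decomposition is:
Bags: B1 = {4, 5, 7, 10}  B2 = {3, 4, 7, 10}  B3 = {4, 7, 9, 10}  B4 = {4, 6, 7, 9}  B5 = {2, 4, 7, 10}  B6 = {1, 3, 4, 10}  B7 = {3, 4, 8, 10}
Tree: B1–B2, B1–B3, B3–B4, B2–B5, B2–B6, B6–B7
The largest bag has 4 vertices, giving width 3; this decomposition certifies tw(G) ≤ 3. Conversely, {3, 4, 8, 10} is a clique of size 4, and the vertices of any clique must share a bag in every tree decomposition; so some bag has ≥ 4 vertices and tw(G) ≥ 3. The upper and lower bounds meet at 3, so that is the treewidth.

3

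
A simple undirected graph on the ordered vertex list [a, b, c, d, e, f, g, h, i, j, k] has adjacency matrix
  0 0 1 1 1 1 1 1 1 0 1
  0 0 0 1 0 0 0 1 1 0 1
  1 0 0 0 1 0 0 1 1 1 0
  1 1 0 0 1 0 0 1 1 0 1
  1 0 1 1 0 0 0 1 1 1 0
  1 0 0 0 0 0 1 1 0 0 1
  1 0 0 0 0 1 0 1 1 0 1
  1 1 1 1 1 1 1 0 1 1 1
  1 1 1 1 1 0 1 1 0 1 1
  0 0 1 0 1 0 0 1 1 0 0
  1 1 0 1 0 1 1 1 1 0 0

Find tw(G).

4

A width-4 tree decomposition is:
Bags: B1 = {a, d, h, i, k}  B2 = {a, g, h, i, k}  B3 = {a, d, e, h, i}  B4 = {a, c, e, h, i}  B5 = {b, d, h, i, k}  B6 = {c, e, h, i, j}  B7 = {a, f, g, h, k}
Tree: B1–B2, B1–B3, B3–B4, B1–B5, B4–B6, B2–B7
Each bag holds 5 vertices, so the decomposition has width 4, which upper-bounds the treewidth. Conversely, {a, f, g, h, k} is a clique of size 5, and the vertices of any clique must share a bag in every tree decomposition; so some bag has ≥ 5 vertices and tw(G) ≥ 4. Hence tw(G) = 4 exactly.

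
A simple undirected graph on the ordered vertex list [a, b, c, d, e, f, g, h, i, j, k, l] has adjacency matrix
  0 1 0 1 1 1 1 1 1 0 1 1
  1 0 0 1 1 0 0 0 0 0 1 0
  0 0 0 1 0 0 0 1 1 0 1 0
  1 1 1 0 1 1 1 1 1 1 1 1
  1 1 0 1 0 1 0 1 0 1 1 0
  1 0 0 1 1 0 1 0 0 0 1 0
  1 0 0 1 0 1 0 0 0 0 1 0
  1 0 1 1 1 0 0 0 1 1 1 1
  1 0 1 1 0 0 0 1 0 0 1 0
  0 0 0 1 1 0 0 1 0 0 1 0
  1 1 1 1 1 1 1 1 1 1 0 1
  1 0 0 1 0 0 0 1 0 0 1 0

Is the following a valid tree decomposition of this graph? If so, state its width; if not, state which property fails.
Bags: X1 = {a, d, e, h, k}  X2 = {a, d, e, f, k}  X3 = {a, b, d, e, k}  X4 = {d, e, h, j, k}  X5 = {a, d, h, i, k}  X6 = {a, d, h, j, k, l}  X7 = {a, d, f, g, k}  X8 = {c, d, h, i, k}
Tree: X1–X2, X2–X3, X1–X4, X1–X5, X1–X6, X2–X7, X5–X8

No — bags containing vertex j are not connected in the tree.

A tree decomposition must satisfy three properties: every vertex lies in some bag; for every edge, both endpoints lie together in some bag; and for every vertex, the bags containing it form a connected subtree. Here bags containing vertex j are not connected in the tree, so the decomposition is invalid.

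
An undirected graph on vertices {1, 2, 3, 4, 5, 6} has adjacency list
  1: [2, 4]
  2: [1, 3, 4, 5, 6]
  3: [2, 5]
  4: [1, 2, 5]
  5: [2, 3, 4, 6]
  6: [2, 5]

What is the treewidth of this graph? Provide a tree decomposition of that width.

Treewidth 2.
One such decomposition:
Bags: B1 = {2, 4, 5}  B2 = {2, 3, 5}  B3 = {1, 2, 4}  B4 = {2, 5, 6}
Tree: B1–B2, B1–B3, B1–B4

Each bag holds 3 vertices, so the decomposition has width 2, which upper-bounds the treewidth. For the lower bound, the 3 vertices {1, 2, 4} are pairwise adjacent, and any tree decomposition puts a clique entirely inside one bag — forcing width ≥ 2. Therefore the treewidth is 2.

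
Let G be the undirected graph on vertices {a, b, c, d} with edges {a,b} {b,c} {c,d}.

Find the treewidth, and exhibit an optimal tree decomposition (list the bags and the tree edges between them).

Treewidth 1.
Bags: B1 = {c, d}  B2 = {b, c}  B3 = {a, b}
Tree: B1–B2, B2–B3

Every bag has size at most 2, so the width is 2 − 1 = 1 and tw(G) ≤ 1. G has an edge, so its treewidth is at least 1. Hence tw(G) = 1 exactly.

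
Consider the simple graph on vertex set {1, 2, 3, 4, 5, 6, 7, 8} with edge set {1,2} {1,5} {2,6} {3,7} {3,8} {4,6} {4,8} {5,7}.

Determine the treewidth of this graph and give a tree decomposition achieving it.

Treewidth 2.
One optimal decomposition is:
Bags: B1 = {2, 4, 6}  B2 = {1, 2, 4}  B3 = {1, 4, 5}  B4 = {4, 5, 7}  B5 = {3, 4, 7}  B6 = {3, 4, 8}
Tree: B1–B2, B2–B3, B3–B4, B4–B5, B5–B6

Every bag has size at most 3, so the width is 3 − 1 = 2 and tw(G) ≤ 2. For the lower bound, G contains the cycle 4–6–2–1–5–7–3–8–4, so G is not a forest; only forests have treewidth ≤ 1, hence tw(G) ≥ 2. Therefore the treewidth is 2.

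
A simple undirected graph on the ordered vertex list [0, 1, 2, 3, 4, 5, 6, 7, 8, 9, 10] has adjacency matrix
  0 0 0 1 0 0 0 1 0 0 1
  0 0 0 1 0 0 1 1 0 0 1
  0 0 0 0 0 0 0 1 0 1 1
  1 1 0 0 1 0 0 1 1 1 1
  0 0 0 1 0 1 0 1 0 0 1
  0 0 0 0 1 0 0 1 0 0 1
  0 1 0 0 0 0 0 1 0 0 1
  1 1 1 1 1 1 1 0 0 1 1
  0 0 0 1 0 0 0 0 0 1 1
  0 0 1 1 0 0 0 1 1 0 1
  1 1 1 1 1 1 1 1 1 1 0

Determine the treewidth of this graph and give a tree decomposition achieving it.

Every bag has size at most 4, so the width is 4 − 1 = 3 and tw(G) ≤ 3. Conversely, {3, 8, 9, 10} is a clique of size 4, and the vertices of any clique must share a bag in every tree decomposition; so some bag has ≥ 4 vertices and tw(G) ≥ 3. Combining the bounds, tw(G) = 3.

Treewidth 3.
Bags: B1 = {1, 3, 7, 10}  B2 = {3, 7, 9, 10}  B3 = {2, 7, 9, 10}  B4 = {3, 4, 7, 10}  B5 = {4, 5, 7, 10}  B6 = {1, 6, 7, 10}  B7 = {3, 8, 9, 10}  B8 = {0, 3, 7, 10}
Tree: B1–B2, B2–B3, B1–B4, B4–B5, B1–B6, B2–B7, B2–B8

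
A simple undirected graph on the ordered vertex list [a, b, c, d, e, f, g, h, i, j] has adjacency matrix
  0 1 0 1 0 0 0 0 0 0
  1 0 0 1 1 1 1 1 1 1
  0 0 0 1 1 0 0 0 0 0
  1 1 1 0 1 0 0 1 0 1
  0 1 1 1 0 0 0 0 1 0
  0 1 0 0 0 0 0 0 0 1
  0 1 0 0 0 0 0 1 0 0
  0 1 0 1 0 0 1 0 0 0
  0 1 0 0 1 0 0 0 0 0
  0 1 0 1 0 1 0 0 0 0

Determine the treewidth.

2

A width-2 tree decomposition is:
Bags: B1 = {b, d, h}  B2 = {b, d, e}  B3 = {b, g, h}  B4 = {c, d, e}  B5 = {b, d, j}  B6 = {a, b, d}  B7 = {b, f, j}  B8 = {b, e, i}
Tree: B1–B2, B1–B3, B2–B4, B1–B5, B1–B6, B5–B7, B2–B8
Each bag holds 3 vertices, so the decomposition has width 2, which upper-bounds the treewidth. For the lower bound, the 3 vertices {c, d, e} are pairwise adjacent, and any tree decomposition puts a clique entirely inside one bag — forcing width ≥ 2. Therefore the treewidth is 2.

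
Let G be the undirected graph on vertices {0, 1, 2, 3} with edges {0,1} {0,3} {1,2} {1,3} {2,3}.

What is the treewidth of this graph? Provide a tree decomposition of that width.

Each bag holds 3 vertices, so the decomposition has width 2, which upper-bounds the treewidth. On the other hand G contains the 3-clique {0, 1, 3}. A clique must lie in a single bag of any decomposition, so no decomposition can have width below 2. The upper and lower bounds meet at 2, so that is the treewidth.

Treewidth 2.
One optimal decomposition is:
Bags: B1 = {0, 1, 3}  B2 = {1, 2, 3}
Tree: B1–B2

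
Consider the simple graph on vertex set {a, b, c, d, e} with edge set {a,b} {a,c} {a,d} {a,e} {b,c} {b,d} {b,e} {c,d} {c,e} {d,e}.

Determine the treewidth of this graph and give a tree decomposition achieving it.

A single bag containing all 5 vertices is trivially a valid decomposition of width 4. For the lower bound, the 5 vertices {a, b, c, d, e} are pairwise adjacent, and any tree decomposition puts a clique entirely inside one bag — forcing width ≥ 4. Combining the bounds, tw(G) = 4.

Treewidth 4.
One optimal decomposition is:
Bags: B1 = {a, b, c, d, e}
Tree: (single bag)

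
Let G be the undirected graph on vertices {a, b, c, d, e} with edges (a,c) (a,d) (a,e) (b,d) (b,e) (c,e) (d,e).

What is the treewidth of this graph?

A width-2 tree decomposition is:
Bags: B1 = {a, c, e}  B2 = {a, d, e}  B3 = {b, d, e}
Tree: B1–B2, B2–B3
Every bag has size at most 3, so the width is 3 − 1 = 2 and tw(G) ≤ 2. On the other hand G contains the 3-clique {a, d, e}. A clique must lie in a single bag of any decomposition, so no decomposition can have width below 2. The upper and lower bounds meet at 2, so that is the treewidth.

2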